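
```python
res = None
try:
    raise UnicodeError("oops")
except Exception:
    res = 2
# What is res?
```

Step-by-step execution trace:
1. `raise UnicodeError(...)` raises UnicodeError.
2. `except Exception` matches (UnicodeError is a subclass of Exception) → res = 2.
Result: 2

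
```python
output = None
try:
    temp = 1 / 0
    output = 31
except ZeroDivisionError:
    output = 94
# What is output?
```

Step-by-step execution trace:
1. `temp = 1 / 0` raises ZeroDivisionError.
2. `output = 31` is not reached.
3. `except ZeroDivisionError` matches → output = 94.
Result: 94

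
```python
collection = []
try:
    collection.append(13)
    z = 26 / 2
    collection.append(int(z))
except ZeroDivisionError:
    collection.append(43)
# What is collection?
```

Step-by-step execution trace:
1. try: `collection.append(13)` → collection = [13].
2. `z = 26 / 2` → z = 13.0. No exception raised.
3. `collection.append(int(z))` → collection = [13, 13].
4. `except ZeroDivisionError` is skipped (no exception was raised).
Result: [13, 13]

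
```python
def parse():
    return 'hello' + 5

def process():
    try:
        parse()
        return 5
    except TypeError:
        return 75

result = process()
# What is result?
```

Step-by-step execution trace:
1. `process()` calls `parse()`.
2. `parse()` evaluates `'hello' + 5`, which raises TypeError; it propagates to the caller.
3. `return 5` is not reached.
4. `except TypeError` in process matches → returns 75.
5. result = 75.
Result: 75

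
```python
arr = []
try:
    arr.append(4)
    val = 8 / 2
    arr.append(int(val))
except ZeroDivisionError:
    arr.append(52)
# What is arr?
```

Step-by-step execution trace:
1. try: `arr.append(4)` → arr = [4].
2. `val = 8 / 2` → val = 4.0. No exception raised.
3. `arr.append(int(val))` → arr = [4, 4].
4. `except ZeroDivisionError` is skipped (no exception was raised).
Result: [4, 4]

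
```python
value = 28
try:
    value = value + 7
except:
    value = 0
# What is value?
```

Step-by-step execution trace:
1. value starts at 28.
2. try: `value = value + 7` → value = 35. No exception raised.
3. `except` is skipped.
Result: 35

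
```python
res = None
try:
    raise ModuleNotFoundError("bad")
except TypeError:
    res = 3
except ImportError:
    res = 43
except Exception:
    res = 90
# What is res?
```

Step-by-step execution trace:
1. `raise ModuleNotFoundError(...)` raises ModuleNotFoundError.
2. `except TypeError` does not match (ModuleNotFoundError is not a subclass of TypeError); skipped.
3. `except ImportError` matches (ModuleNotFoundError is a subclass of ImportError) → res = 43.
4. `except Exception` is not reached.
Result: 43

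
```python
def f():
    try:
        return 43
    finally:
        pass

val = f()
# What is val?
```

Step-by-step execution trace:
1. `f()` enters try: `return 43` sets pending return value 43.
2. Before returning, `finally: pass` runs (no effect).
3. f() returns 43 → val = 43.
Result: 43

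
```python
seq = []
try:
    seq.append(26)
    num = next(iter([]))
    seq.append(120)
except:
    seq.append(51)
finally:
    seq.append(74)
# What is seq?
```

Step-by-step execution trace:
1. try: `seq.append(26)` → seq = [26].
2. `num = next(iter([]))` raises StopIteration; `seq.append(120)` is not reached.
3. bare `except` matches → `seq.append(51)` → seq = [26, 51].
4. finally always runs: `seq.append(74)` → seq = [26, 51, 74].
Result: [26, 51, 74]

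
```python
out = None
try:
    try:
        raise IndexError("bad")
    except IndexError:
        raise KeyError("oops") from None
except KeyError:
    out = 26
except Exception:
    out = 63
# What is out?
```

Step-by-step execution trace:
1. Inner try raises IndexError; inner `except IndexError` catches it.
2. `raise KeyError(...) from None` raises KeyError (from None suppresses __context__, but the active exception is still KeyError).
3. Outer `except KeyError` matches → out = 26.
4. `except Exception` is not reached.
Result: 26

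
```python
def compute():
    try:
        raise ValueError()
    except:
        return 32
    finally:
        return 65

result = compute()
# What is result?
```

Step-by-step execution trace:
1. `compute()` enters try: `raise ValueError()` raises ValueError.
2. bare `except` matches → `return 32` sets pending return value 32.
3. Before returning, `finally: return 65` runs and overrides the pending return.
4. compute() returns 65 → result = 65.
Result: 65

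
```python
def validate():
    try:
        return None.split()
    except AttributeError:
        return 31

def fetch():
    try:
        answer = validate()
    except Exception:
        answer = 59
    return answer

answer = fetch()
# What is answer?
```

Step-by-step execution trace:
1. `fetch()` calls `validate()`.
2. In validate: `None.split()` raises AttributeError; `except AttributeError` catches it → returns 31.
3. In fetch: `answer = validate()` → answer = 31. No exception reaches fetch.
4. `except Exception` is skipped; fetch returns 31.
5. answer = 31.
Result: 31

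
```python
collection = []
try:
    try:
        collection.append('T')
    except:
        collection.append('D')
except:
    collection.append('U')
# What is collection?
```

Step-by-step execution trace:
1. Inner try: `collection.append('T')` → collection = ['T']. No exception raised.
2. Inner `except` is skipped.
3. Inner try completes normally; outer `except` is skipped.
Result: ['T']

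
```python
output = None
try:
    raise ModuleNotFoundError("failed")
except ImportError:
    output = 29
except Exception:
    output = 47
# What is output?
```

Step-by-step execution trace:
1. `raise ModuleNotFoundError(...)` raises ModuleNotFoundError.
2. `except ImportError` matches (ModuleNotFoundError is a subclass of ImportError) → output = 29.
3. `except Exception` is not reached.
Result: 29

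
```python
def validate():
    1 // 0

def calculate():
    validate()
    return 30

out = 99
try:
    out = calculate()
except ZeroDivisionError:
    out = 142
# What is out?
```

Step-by-step execution trace:
1. out starts at 99.
2. try: `calculate()` calls `validate()`.
3. `validate()` evaluates `1 // 0`, which raises ZeroDivisionError; it propagates through calculate (uncaught).
4. `return 30` in calculate is not reached; the assignment to out does not complete.
5. `except ZeroDivisionError` matches → out = 142.
Result: 142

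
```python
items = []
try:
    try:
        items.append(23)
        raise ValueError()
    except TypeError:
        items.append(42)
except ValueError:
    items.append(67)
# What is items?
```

Step-by-step execution trace:
1. Inner try: `items.append(23)` → items = [23].
2. `raise ValueError()` raises ValueError.
3. Inner `except TypeError` does not match ValueError; exception propagates to outer try.
4. Outer `except ValueError` matches → `items.append(67)` → items = [23, 67].
Result: [23, 67]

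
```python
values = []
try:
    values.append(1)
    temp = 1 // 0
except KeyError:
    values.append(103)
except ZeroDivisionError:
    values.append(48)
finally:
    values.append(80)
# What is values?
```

Step-by-step execution trace:
1. try: `values.append(1)` → values = [1].
2. `temp = 1 // 0` raises ZeroDivisionError.
3. `except KeyError` does not match ZeroDivisionError; skipped.
4. `except ZeroDivisionError` matches → `values.append(48)` → values = [1, 48].
5. finally always runs: `values.append(80)` → values = [1, 48, 80].
Result: [1, 48, 80]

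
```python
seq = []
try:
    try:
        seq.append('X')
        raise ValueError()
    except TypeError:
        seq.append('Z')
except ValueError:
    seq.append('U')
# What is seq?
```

Step-by-step execution trace:
1. Inner try: `seq.append('X')` → seq = ['X'].
2. `raise ValueError()` raises ValueError.
3. Inner `except TypeError` does not match ValueError; exception propagates to outer try.
4. Outer `except ValueError` matches → `seq.append('U')` → seq = ['X', 'U'].
Result: ['X', 'U']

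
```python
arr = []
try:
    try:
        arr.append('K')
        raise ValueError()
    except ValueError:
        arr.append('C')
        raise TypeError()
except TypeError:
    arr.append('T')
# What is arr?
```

Step-by-step execution trace:
1. Inner try: `arr.append('K')` → arr = ['K'].
2. `raise ValueError()` raises ValueError.
3. Inner `except ValueError` matches → `arr.append('C')` → arr = ['K', 'C'].
4. `raise TypeError()` raises TypeError; propagates to outer try.
5. Outer `except TypeError` matches → `arr.append('T')` → arr = ['K', 'C', 'T'].
Result: ['K', 'C', 'T']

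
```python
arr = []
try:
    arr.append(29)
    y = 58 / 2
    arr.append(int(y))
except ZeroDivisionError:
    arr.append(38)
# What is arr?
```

Step-by-step execution trace:
1. try: `arr.append(29)` → arr = [29].
2. `y = 58 / 2` → y = 29.0. No exception raised.
3. `arr.append(int(y))` → arr = [29, 29].
4. `except ZeroDivisionError` is skipped (no exception was raised).
Result: [29, 29]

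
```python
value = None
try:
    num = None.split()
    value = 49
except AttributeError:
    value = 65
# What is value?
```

Step-by-step execution trace:
1. `num = None.split()` raises AttributeError.
2. `value = 49` is not reached.
3. `except AttributeError` matches → value = 65.
Result: 65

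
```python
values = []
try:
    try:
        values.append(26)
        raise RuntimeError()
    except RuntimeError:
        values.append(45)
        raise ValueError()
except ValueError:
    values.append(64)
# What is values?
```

Step-by-step execution trace:
1. Inner try: `values.append(26)` → values = [26].
2. `raise RuntimeError()` raises RuntimeError.
3. Inner `except RuntimeError` matches → `values.append(45)` → values = [26, 45].
4. `raise ValueError()` raises ValueError; propagates to outer try.
5. Outer `except ValueError` matches → `values.append(64)` → values = [26, 45, 64].
Result: [26, 45, 64]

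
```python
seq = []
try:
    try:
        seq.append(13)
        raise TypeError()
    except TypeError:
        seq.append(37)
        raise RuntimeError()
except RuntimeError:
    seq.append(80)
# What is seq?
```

Step-by-step execution trace:
1. Inner try: `seq.append(13)` → seq = [13].
2. `raise TypeError()` raises TypeError.
3. Inner `except TypeError` matches → `seq.append(37)` → seq = [13, 37].
4. `raise RuntimeError()` raises RuntimeError; propagates to outer try.
5. Outer `except RuntimeError` matches → `seq.append(80)` → seq = [13, 37, 80].
Result: [13, 37, 80]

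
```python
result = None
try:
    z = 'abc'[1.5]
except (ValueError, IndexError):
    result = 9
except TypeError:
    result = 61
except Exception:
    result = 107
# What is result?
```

Step-by-step execution trace:
1. `z = 'abc'[1.5]` raises TypeError.
2. `except (ValueError, IndexError)` does not match TypeError; skipped.
3. `except TypeError` matches (exact type match) → result = 61.
4. `except Exception` is not reached.
Result: 61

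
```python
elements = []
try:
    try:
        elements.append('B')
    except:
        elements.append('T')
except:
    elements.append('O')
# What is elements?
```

Step-by-step execution trace:
1. Inner try: `elements.append('B')` → elements = ['B']. No exception raised.
2. Inner `except` is skipped.
3. Inner try completes normally; outer `except` is skipped.
Result: ['B']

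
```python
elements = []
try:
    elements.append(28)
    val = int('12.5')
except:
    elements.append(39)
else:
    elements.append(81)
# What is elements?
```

Step-by-step execution trace:
1. try: `elements.append(28)` → elements = [28].
2. `val = int('12.5')` raises ValueError.
3. bare `except` matches → `elements.append(39)` → elements = [28, 39].
4. `else` is skipped (an exception was raised).
Result: [28, 39]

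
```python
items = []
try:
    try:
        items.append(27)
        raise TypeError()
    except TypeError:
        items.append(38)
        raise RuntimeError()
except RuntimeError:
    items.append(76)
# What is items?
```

Step-by-step execution trace:
1. Inner try: `items.append(27)` → items = [27].
2. `raise TypeError()` raises TypeError.
3. Inner `except TypeError` matches → `items.append(38)` → items = [27, 38].
4. `raise RuntimeError()` raises RuntimeError; propagates to outer try.
5. Outer `except RuntimeError` matches → `items.append(76)` → items = [27, 38, 76].
Result: [27, 38, 76]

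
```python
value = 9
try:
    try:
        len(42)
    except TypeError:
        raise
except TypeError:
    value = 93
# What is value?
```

Step-by-step execution trace:
1. Inner try: `len(42)` raises TypeError.
2. Inner `except TypeError` matches; bare `raise` re-raises the same TypeError.
3. Outer `except TypeError` matches → value = 93.
Result: 93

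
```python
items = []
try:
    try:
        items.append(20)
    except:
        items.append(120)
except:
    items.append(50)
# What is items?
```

Step-by-step execution trace:
1. Inner try: `items.append(20)` → items = [20]. No exception raised.
2. Inner `except` is skipped.
3. Inner try completes normally; outer `except` is skipped.
Result: [20]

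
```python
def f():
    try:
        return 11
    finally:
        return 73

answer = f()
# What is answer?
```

Step-by-step execution trace:
1. `f()` enters try: `return 11` sets pending return value 11.
2. Before returning, `finally: return 73` runs and overrides the pending return.
3. f() returns 73 → answer = 73.
Result: 73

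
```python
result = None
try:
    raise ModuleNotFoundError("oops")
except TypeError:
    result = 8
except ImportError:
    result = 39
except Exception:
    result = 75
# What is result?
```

Step-by-step execution trace:
1. `raise ModuleNotFoundError(...)` raises ModuleNotFoundError.
2. `except TypeError` does not match (ModuleNotFoundError is not a subclass of TypeError); skipped.
3. `except ImportError` matches (ModuleNotFoundError is a subclass of ImportError) → result = 39.
4. `except Exception` is not reached.
Result: 39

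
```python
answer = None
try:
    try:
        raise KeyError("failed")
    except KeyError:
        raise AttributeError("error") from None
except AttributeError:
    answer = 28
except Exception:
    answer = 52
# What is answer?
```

Step-by-step execution trace:
1. Inner try raises KeyError; inner `except KeyError` catches it.
2. `raise AttributeError(...) from None` raises AttributeError (from None suppresses __context__, but the active exception is still AttributeError).
3. Outer `except AttributeError` matches → answer = 28.
4. `except Exception` is not reached.
Result: 28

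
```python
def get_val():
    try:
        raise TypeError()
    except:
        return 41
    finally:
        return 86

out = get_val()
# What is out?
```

Step-by-step execution trace:
1. `get_val()` enters try: `raise TypeError()` raises TypeError.
2. bare `except` matches → `return 41` sets pending return value 41.
3. Before returning, `finally: return 86` runs and overrides the pending return.
4. get_val() returns 86 → out = 86.
Result: 86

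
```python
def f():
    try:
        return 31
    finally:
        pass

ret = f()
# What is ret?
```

Step-by-step execution trace:
1. `f()` enters try: `return 31` sets pending return value 31.
2. Before returning, `finally: pass` runs (no effect).
3. f() returns 31 → ret = 31.
Result: 31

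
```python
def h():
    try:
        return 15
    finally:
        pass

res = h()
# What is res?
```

Step-by-step execution trace:
1. `h()` enters try: `return 15` sets pending return value 15.
2. Before returning, `finally: pass` runs (no effect).
3. h() returns 15 → res = 15.
Result: 15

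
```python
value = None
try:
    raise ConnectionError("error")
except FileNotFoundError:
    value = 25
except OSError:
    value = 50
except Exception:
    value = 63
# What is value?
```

Step-by-step execution trace:
1. `raise ConnectionError(...)` raises ConnectionError.
2. `except FileNotFoundError` does not match (ConnectionError is not a subclass of FileNotFoundError); skipped.
3. `except OSError` matches (ConnectionError is a subclass of OSError) → value = 50.
4. `except Exception` is not reached.
Result: 50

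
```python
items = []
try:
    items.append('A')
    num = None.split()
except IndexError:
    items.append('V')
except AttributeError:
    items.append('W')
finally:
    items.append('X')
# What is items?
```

Step-by-step execution trace:
1. try: `items.append('A')` → items = ['A'].
2. `num = None.split()` raises AttributeError.
3. `except IndexError` does not match AttributeError; skipped.
4. `except AttributeError` matches → `items.append('W')` → items = ['A', 'W'].
5. finally always runs: `items.append('X')` → items = ['A', 'W', 'X'].
Result: ['A', 'W', 'X']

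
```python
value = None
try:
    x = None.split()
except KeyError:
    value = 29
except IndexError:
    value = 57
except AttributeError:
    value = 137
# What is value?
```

Step-by-step execution trace:
1. `x = None.split()` raises AttributeError.
2. `except KeyError` does not match AttributeError; skipped.
3. `except IndexError` does not match AttributeError; skipped.
4. `except AttributeError` matches → value = 137.
Result: 137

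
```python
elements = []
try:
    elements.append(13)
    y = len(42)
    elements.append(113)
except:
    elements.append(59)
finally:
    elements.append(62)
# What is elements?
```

Step-by-step execution trace:
1. try: `elements.append(13)` → elements = [13].
2. `y = len(42)` raises TypeError; `elements.append(113)` is not reached.
3. bare `except` matches → `elements.append(59)` → elements = [13, 59].
4. finally always runs: `elements.append(62)` → elements = [13, 59, 62].
Result: [13, 59, 62]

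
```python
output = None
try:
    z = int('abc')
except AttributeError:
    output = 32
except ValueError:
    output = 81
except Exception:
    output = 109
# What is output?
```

Step-by-step execution trace:
1. `z = int('abc')` raises ValueError.
2. `except AttributeError` does not match ValueError; skipped.
3. `except ValueError` matches → output = 81.
4. Remaining except clauses are skipped.
Result: 81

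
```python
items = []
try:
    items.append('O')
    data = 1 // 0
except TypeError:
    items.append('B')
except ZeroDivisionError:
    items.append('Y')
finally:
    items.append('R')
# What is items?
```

Step-by-step execution trace:
1. try: `items.append('O')` → items = ['O'].
2. `data = 1 // 0` raises ZeroDivisionError.
3. `except TypeError` does not match ZeroDivisionError; skipped.
4. `except ZeroDivisionError` matches → `items.append('Y')` → items = ['O', 'Y'].
5. finally always runs: `items.append('R')` → items = ['O', 'Y', 'R'].
Result: ['O', 'Y', 'R']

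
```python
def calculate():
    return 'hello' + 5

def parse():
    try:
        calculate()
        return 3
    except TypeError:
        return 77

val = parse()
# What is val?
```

Step-by-step execution trace:
1. `parse()` calls `calculate()`.
2. `calculate()` evaluates `'hello' + 5`, which raises TypeError; it propagates to the caller.
3. `return 3` is not reached.
4. `except TypeError` in parse matches → returns 77.
5. val = 77.
Result: 77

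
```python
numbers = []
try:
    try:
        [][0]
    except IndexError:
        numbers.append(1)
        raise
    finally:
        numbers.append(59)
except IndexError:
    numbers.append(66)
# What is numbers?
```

Step-by-step execution trace:
1. Inner try: `[][0]` raises IndexError.
2. Inner `except IndexError` matches → `numbers.append(1)` → numbers = [1].
3. bare `raise` re-raises IndexError.
4. Inner `finally` runs during unwinding: `numbers.append(59)` → numbers = [1, 59].
5. Outer `except IndexError` matches → `numbers.append(66)` → numbers = [1, 59, 66].
Result: [1, 59, 66]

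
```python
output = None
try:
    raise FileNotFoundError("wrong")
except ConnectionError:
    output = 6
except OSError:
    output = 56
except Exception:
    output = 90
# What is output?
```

Step-by-step execution trace:
1. `raise FileNotFoundError(...)` raises FileNotFoundError.
2. `except ConnectionError` does not match (FileNotFoundError is not a subclass of ConnectionError); skipped.
3. `except OSError` matches (FileNotFoundError is a subclass of OSError) → output = 56.
4. `except Exception` is not reached.
Result: 56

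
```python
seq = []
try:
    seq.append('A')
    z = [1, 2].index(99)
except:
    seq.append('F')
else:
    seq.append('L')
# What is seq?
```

Step-by-step execution trace:
1. try: `seq.append('A')` → seq = ['A'].
2. `z = [1, 2].index(99)` raises ValueError.
3. bare `except` matches → `seq.append('F')` → seq = ['A', 'F'].
4. `else` is skipped (an exception was raised).
Result: ['A', 'F']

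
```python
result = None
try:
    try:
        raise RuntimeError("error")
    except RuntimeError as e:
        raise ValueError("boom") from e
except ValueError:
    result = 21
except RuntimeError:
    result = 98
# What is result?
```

Step-by-step execution trace:
1. Inner try raises RuntimeError; inner `except RuntimeError as e` catches it.
2. `raise ValueError(...) from e` raises ValueError (RuntimeError is attached as __cause__, but only ValueError is active).
3. Outer `except ValueError` matches → result = 21.
4. `except RuntimeError` is not reached.
Result: 21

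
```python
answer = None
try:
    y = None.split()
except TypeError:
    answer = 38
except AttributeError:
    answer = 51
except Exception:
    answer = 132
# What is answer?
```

Step-by-step execution trace:
1. `y = None.split()` raises AttributeError.
2. `except TypeError` does not match AttributeError; skipped.
3. `except AttributeError` matches → answer = 51.
4. Remaining except clauses are skipped.
Result: 51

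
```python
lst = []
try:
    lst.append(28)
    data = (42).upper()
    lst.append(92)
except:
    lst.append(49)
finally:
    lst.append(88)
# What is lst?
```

Step-by-step execution trace:
1. try: `lst.append(28)` → lst = [28].
2. `data = (42).upper()` raises AttributeError; `lst.append(92)` is not reached.
3. bare `except` matches → `lst.append(49)` → lst = [28, 49].
4. finally always runs: `lst.append(88)` → lst = [28, 49, 88].
Result: [28, 49, 88]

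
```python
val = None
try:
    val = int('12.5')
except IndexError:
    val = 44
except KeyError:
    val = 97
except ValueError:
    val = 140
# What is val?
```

Step-by-step execution trace:
1. `val = int('12.5')` raises ValueError.
2. `except IndexError` does not match ValueError; skipped.
3. `except KeyError` does not match ValueError; skipped.
4. `except ValueError` matches → val = 140.
Result: 140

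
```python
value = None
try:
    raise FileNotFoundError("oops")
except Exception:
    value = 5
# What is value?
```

Step-by-step execution trace:
1. `raise FileNotFoundError(...)` raises FileNotFoundError.
2. `except Exception` matches (FileNotFoundError is a subclass of Exception) → value = 5.
Result: 5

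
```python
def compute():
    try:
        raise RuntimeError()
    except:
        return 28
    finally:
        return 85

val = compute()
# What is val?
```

Step-by-step execution trace:
1. `compute()` enters try: `raise RuntimeError()` raises RuntimeError.
2. bare `except` matches → `return 28` sets pending return value 28.
3. Before returning, `finally: return 85` runs and overrides the pending return.
4. compute() returns 85 → val = 85.
Result: 85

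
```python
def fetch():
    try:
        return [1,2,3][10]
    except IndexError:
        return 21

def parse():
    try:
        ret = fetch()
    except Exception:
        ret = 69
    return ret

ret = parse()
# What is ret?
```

Step-by-step execution trace:
1. `parse()` calls `fetch()`.
2. In fetch: `[1,2,3][10]` raises IndexError; `except IndexError` catches it → returns 21.
3. In parse: `ret = fetch()` → ret = 21. No exception reaches parse.
4. `except Exception` is skipped; parse returns 21.
5. ret = 21.
Result: 21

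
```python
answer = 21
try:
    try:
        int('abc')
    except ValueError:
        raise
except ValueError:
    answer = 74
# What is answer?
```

Step-by-step execution trace:
1. Inner try: `int('abc')` raises ValueError.
2. Inner `except ValueError` matches; bare `raise` re-raises the same ValueError.
3. Outer `except ValueError` matches → answer = 74.
Result: 74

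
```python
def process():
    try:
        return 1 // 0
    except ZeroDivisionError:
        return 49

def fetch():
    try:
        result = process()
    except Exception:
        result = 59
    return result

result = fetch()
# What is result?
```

Step-by-step execution trace:
1. `fetch()` calls `process()`.
2. In process: `1 // 0` raises ZeroDivisionError; `except ZeroDivisionError` catches it → returns 49.
3. In fetch: `result = process()` → result = 49. No exception reaches fetch.
4. `except Exception` is skipped; fetch returns 49.
5. result = 49.
Result: 49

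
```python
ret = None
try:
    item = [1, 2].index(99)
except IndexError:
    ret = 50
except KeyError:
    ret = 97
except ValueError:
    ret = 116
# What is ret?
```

Step-by-step execution trace:
1. `item = [1, 2].index(99)` raises ValueError.
2. `except IndexError` does not match ValueError; skipped.
3. `except KeyError` does not match ValueError; skipped.
4. `except ValueError` matches → ret = 116.
Result: 116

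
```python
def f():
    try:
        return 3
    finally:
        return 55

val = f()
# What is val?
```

Step-by-step execution trace:
1. `f()` enters try: `return 3` sets pending return value 3.
2. Before returning, `finally: return 55` runs and overrides the pending return.
3. f() returns 55 → val = 55.
Result: 55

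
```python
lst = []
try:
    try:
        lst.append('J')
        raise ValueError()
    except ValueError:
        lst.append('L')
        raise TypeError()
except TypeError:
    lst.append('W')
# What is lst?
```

Step-by-step execution trace:
1. Inner try: `lst.append('J')` → lst = ['J'].
2. `raise ValueError()` raises ValueError.
3. Inner `except ValueError` matches → `lst.append('L')` → lst = ['J', 'L'].
4. `raise TypeError()` raises TypeError; propagates to outer try.
5. Outer `except TypeError` matches → `lst.append('W')` → lst = ['J', 'L', 'W'].
Result: ['J', 'L', 'W']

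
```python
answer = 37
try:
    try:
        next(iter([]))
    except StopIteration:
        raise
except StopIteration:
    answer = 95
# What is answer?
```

Step-by-step execution trace:
1. Inner try: `next(iter([]))` raises StopIteration.
2. Inner `except StopIteration` matches; bare `raise` re-raises the same StopIteration.
3. Outer `except StopIteration` matches → answer = 95.
Result: 95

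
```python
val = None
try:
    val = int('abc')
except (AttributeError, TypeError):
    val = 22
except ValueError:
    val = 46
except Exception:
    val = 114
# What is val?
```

Step-by-step execution trace:
1. `val = int('abc')` raises ValueError.
2. `except (AttributeError, TypeError)` does not match ValueError; skipped.
3. `except ValueError` matches (exact type match) → val = 46.
4. `except Exception` is not reached.
Result: 46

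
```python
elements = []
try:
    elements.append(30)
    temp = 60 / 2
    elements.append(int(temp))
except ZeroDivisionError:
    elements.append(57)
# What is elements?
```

Step-by-step execution trace:
1. try: `elements.append(30)` → elements = [30].
2. `temp = 60 / 2` → temp = 30.0. No exception raised.
3. `elements.append(int(temp))` → elements = [30, 30].
4. `except ZeroDivisionError` is skipped (no exception was raised).
Result: [30, 30]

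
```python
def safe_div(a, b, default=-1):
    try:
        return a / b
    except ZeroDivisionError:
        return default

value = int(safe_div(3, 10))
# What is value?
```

Step-by-step execution trace:
1. `safe_div(3, 10)` enters try: `return 3 / 10` → returns 0.3. No exception raised.
2. `except ZeroDivisionError` is skipped.
3. `int(0.3)` → 0 → value = 0.
Result: 0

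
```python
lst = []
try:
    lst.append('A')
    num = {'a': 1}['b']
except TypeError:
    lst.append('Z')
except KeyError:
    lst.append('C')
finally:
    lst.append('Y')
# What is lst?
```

Step-by-step execution trace:
1. try: `lst.append('A')` → lst = ['A'].
2. `num = {'a': 1}['b']` raises KeyError.
3. `except TypeError` does not match KeyError; skipped.
4. `except KeyError` matches → `lst.append('C')` → lst = ['A', 'C'].
5. finally always runs: `lst.append('Y')` → lst = ['A', 'C', 'Y'].
Result: ['A', 'C', 'Y']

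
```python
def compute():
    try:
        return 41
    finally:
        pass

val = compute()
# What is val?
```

Step-by-step execution trace:
1. `compute()` enters try: `return 41` sets pending return value 41.
2. Before returning, `finally: pass` runs (no effect).
3. compute() returns 41 → val = 41.
Result: 41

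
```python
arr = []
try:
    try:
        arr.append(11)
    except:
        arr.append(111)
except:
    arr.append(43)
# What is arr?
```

Step-by-step execution trace:
1. Inner try: `arr.append(11)` → arr = [11]. No exception raised.
2. Inner `except` is skipped.
3. Inner try completes normally; outer `except` is skipped.
Result: [11]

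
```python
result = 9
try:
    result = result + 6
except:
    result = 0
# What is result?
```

Step-by-step execution trace:
1. result starts at 9.
2. try: `result = result + 6` → result = 15. No exception raised.
3. `except` is skipped.
Result: 15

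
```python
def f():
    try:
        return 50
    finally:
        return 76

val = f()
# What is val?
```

Step-by-step execution trace:
1. `f()` enters try: `return 50` sets pending return value 50.
2. Before returning, `finally: return 76` runs and overrides the pending return.
3. f() returns 76 → val = 76.
Result: 76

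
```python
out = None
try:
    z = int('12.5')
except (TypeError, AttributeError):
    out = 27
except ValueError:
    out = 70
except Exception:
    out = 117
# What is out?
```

Step-by-step execution trace:
1. `z = int('12.5')` raises ValueError.
2. `except (TypeError, AttributeError)` does not match ValueError; skipped.
3. `except ValueError` matches (exact type match) → out = 70.
4. `except Exception` is not reached.
Result: 70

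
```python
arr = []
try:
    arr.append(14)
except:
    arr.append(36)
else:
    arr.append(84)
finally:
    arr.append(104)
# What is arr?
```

Step-by-step execution trace:
1. try: `arr.append(14)` → arr = [14]. No exception raised.
2. `except` is skipped.
3. `else` runs: `arr.append(84)` → arr = [14, 84].
4. `finally` always runs: `arr.append(104)` → arr = [14, 84, 104].
Result: [14, 84, 104]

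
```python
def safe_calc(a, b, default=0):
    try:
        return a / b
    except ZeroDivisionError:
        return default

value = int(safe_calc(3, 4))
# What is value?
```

Step-by-step execution trace:
1. `safe_calc(3, 4)` enters try: `return 3 / 4` → returns 0.75. No exception raised.
2. `except ZeroDivisionError` is skipped.
3. `int(0.75)` → 0 → value = 0.
Result: 0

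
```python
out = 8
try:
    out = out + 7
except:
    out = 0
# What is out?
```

Step-by-step execution trace:
1. out starts at 8.
2. try: `out = out + 7` → out = 15. No exception raised.
3. `except` is skipped.
Result: 15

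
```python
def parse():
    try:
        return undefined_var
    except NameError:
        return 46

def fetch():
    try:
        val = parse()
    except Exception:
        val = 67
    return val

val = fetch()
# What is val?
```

Step-by-step execution trace:
1. `fetch()` calls `parse()`.
2. In parse: `undefined_var` raises NameError; `except NameError` catches it → returns 46.
3. In fetch: `val = parse()` → val = 46. No exception reaches fetch.
4. `except Exception` is skipped; fetch returns 46.
5. val = 46.
Result: 46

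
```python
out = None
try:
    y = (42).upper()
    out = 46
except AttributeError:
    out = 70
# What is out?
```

Step-by-step execution trace:
1. `y = (42).upper()` raises AttributeError.
2. `out = 46` is not reached.
3. `except AttributeError` matches → out = 70.
Result: 70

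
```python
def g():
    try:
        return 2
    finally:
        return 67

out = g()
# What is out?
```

Step-by-step execution trace:
1. `g()` enters try: `return 2` sets pending return value 2.
2. Before returning, `finally: return 67` runs and overrides the pending return.
3. g() returns 67 → out = 67.
Result: 67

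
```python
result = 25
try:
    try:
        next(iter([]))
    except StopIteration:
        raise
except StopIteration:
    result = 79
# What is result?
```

Step-by-step execution trace:
1. Inner try: `next(iter([]))` raises StopIteration.
2. Inner `except StopIteration` matches; bare `raise` re-raises the same StopIteration.
3. Outer `except StopIteration` matches → result = 79.
Result: 79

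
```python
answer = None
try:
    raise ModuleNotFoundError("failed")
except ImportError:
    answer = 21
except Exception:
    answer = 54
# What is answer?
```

Step-by-step execution trace:
1. `raise ModuleNotFoundError(...)` raises ModuleNotFoundError.
2. `except ImportError` matches (ModuleNotFoundError is a subclass of ImportError) → answer = 21.
3. `except Exception` is not reached.
Result: 21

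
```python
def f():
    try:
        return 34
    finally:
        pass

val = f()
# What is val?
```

Step-by-step execution trace:
1. `f()` enters try: `return 34` sets pending return value 34.
2. Before returning, `finally: pass` runs (no effect).
3. f() returns 34 → val = 34.
Result: 34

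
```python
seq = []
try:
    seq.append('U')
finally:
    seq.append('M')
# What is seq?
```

Step-by-step execution trace:
1. try: `seq.append('U')` → seq = ['U'].
2. The try body completes without raising.
3. finally always runs: `seq.append('M')` → seq = ['U', 'M'].
Result: ['U', 'M']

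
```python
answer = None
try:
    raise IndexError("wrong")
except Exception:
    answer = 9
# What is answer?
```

Step-by-step execution trace:
1. `raise IndexError(...)` raises IndexError.
2. `except Exception` matches (IndexError is a subclass of Exception) → answer = 9.
Result: 9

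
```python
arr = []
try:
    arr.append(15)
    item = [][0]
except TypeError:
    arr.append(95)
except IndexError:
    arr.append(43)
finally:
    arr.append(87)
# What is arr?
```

Step-by-step execution trace:
1. try: `arr.append(15)` → arr = [15].
2. `item = [][0]` raises IndexError.
3. `except TypeError` does not match IndexError; skipped.
4. `except IndexError` matches → `arr.append(43)` → arr = [15, 43].
5. finally always runs: `arr.append(87)` → arr = [15, 43, 87].
Result: [15, 43, 87]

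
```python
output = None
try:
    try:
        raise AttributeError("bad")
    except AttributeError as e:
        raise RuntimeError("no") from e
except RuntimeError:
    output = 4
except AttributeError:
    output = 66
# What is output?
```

Step-by-step execution trace:
1. Inner try raises AttributeError; inner `except AttributeError as e` catches it.
2. `raise RuntimeError(...) from e` raises RuntimeError (AttributeError is attached as __cause__, but only RuntimeError is active).
3. Outer `except RuntimeError` matches → output = 4.
4. `except AttributeError` is not reached.
Result: 4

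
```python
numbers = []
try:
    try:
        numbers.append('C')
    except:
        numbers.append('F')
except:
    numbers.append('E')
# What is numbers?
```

Step-by-step execution trace:
1. Inner try: `numbers.append('C')` → numbers = ['C']. No exception raised.
2. Inner `except` is skipped.
3. Inner try completes normally; outer `except` is skipped.
Result: ['C']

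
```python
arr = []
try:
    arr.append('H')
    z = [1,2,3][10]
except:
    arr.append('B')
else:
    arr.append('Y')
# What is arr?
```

Step-by-step execution trace:
1. try: `arr.append('H')` → arr = ['H'].
2. `z = [1,2,3][10]` raises IndexError.
3. bare `except` matches → `arr.append('B')` → arr = ['H', 'B'].
4. `else` is skipped (an exception was raised).
Result: ['H', 'B']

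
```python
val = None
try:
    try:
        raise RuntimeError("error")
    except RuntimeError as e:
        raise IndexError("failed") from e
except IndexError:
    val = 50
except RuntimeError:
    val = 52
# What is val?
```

Step-by-step execution trace:
1. Inner try raises RuntimeError; inner `except RuntimeError as e` catches it.
2. `raise IndexError(...) from e` raises IndexError (RuntimeError is attached as __cause__, but only IndexError is active).
3. Outer `except IndexError` matches → val = 50.
4. `except RuntimeError` is not reached.
Result: 50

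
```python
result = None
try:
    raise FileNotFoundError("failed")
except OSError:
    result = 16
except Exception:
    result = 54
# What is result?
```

Step-by-step execution trace:
1. `raise FileNotFoundError(...)` raises FileNotFoundError.
2. `except OSError` matches (FileNotFoundError is a subclass of OSError) → result = 16.
3. `except Exception` is not reached.
Result: 16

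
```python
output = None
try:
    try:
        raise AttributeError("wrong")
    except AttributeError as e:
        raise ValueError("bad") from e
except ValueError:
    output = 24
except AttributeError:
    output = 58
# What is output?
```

Step-by-step execution trace:
1. Inner try raises AttributeError; inner `except AttributeError as e` catches it.
2. `raise ValueError(...) from e` raises ValueError (AttributeError is attached as __cause__, but only ValueError is active).
3. Outer `except ValueError` matches → output = 24.
4. `except AttributeError` is not reached.
Result: 24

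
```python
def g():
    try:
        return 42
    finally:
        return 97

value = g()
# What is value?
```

Step-by-step execution trace:
1. `g()` enters try: `return 42` sets pending return value 42.
2. Before returning, `finally: return 97` runs and overrides the pending return.
3. g() returns 97 → value = 97.
Result: 97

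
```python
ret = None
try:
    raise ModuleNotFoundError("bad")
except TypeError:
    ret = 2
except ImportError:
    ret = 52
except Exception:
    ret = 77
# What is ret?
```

Step-by-step execution trace:
1. `raise ModuleNotFoundError(...)` raises ModuleNotFoundError.
2. `except TypeError` does not match (ModuleNotFoundError is not a subclass of TypeError); skipped.
3. `except ImportError` matches (ModuleNotFoundError is a subclass of ImportError) → ret = 52.
4. `except Exception` is not reached.
Result: 52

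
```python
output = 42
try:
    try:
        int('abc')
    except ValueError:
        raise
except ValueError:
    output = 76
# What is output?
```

Step-by-step execution trace:
1. Inner try: `int('abc')` raises ValueError.
2. Inner `except ValueError` matches; bare `raise` re-raises the same ValueError.
3. Outer `except ValueError` matches → output = 76.
Result: 76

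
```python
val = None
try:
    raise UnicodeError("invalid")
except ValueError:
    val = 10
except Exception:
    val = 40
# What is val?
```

Step-by-step execution trace:
1. `raise UnicodeError(...)` raises UnicodeError.
2. `except ValueError` matches (UnicodeError is a subclass of ValueError) → val = 10.
3. `except Exception` is not reached.
Result: 10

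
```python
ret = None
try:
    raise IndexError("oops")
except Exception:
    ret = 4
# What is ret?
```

Step-by-step execution trace:
1. `raise IndexError(...)` raises IndexError.
2. `except Exception` matches (IndexError is a subclass of Exception) → ret = 4.
Result: 4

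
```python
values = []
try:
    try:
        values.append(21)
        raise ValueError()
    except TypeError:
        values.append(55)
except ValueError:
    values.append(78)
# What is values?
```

Step-by-step execution trace:
1. Inner try: `values.append(21)` → values = [21].
2. `raise ValueError()` raises ValueError.
3. Inner `except TypeError` does not match ValueError; exception propagates to outer try.
4. Outer `except ValueError` matches → `values.append(78)` → values = [21, 78].
Result: [21, 78]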